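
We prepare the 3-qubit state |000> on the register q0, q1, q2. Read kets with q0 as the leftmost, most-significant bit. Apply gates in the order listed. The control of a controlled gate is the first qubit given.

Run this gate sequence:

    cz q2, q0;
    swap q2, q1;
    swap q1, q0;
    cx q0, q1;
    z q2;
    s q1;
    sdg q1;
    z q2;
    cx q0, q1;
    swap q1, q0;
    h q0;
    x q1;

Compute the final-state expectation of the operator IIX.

The observable IIX averages to 0. Key observation: steps 3-10 multiply out to the identity, so the circuit reduces to the remaining gates.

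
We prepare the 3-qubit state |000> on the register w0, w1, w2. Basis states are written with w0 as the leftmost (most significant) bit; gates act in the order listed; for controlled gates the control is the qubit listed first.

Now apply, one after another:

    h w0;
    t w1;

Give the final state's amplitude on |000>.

The final state's coefficient on |000> equals sqrt(2)/2.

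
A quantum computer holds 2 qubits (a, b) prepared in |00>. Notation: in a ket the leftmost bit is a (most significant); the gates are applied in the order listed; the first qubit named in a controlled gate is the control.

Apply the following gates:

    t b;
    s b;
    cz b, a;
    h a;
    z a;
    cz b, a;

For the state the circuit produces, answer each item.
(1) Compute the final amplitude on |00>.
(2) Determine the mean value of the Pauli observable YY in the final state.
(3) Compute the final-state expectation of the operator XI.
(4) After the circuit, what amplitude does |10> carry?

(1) The amplitude on |00> is sqrt(2)/2.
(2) The observable YY averages to 0.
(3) The expectation value of XI is -1.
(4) The final state's coefficient on |10> equals -sqrt(2)/2.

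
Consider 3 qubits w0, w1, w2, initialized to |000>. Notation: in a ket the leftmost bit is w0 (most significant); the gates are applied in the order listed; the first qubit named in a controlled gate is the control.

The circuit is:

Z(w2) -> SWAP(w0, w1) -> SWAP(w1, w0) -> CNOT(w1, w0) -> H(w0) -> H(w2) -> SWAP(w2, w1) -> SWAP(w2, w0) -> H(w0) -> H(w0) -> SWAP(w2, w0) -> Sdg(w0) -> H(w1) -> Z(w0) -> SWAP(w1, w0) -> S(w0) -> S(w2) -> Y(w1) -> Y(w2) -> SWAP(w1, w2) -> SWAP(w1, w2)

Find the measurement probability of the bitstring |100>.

A full measurement returns |100> with probability 0. Key observation: the block from step 8 through step 11 cancels to the identity and can be dropped.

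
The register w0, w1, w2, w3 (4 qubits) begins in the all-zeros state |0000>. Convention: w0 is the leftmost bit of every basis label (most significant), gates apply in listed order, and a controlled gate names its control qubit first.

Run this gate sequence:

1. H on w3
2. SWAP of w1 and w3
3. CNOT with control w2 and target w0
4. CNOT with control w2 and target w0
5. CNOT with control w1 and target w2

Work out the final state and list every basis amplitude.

After the circuit, the state carries amplitude sqrt(2)/2 on |0000>, sqrt(2)/2 on |0110>, and 0 on every other basis state. Key observation: the block from step 3 through step 4 cancels to the identity and can be dropped.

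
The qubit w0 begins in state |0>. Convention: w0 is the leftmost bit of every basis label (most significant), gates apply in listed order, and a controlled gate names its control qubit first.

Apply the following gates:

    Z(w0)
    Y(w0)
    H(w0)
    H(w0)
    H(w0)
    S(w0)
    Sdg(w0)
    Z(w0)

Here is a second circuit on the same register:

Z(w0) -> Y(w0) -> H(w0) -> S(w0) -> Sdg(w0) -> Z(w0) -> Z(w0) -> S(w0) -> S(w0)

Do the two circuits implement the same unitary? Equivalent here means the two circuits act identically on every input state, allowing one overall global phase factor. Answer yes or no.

Yes, they are equivalent — the unitaries differ by at most a global phase.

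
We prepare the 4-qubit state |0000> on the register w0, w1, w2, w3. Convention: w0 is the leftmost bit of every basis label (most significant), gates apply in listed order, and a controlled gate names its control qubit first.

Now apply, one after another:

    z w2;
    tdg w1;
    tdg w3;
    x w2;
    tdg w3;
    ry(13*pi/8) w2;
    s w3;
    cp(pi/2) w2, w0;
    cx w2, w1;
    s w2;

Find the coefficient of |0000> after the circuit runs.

The final state's coefficient on |0000> equals -sin(3*pi/16).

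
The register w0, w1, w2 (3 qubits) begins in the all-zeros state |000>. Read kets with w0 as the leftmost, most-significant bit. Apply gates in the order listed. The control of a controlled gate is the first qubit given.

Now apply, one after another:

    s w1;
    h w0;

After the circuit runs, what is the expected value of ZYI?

The observable ZYI averages to 0.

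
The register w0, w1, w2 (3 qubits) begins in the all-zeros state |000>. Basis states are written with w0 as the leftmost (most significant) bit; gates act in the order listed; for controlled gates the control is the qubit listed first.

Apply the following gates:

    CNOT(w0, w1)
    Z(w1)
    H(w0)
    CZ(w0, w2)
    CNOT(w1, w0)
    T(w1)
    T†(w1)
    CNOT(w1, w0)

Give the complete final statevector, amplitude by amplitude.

The resulting statevector has amplitude sqrt(2)/2 on |000>, sqrt(2)/2 on |100>, and 0 on every other basis state.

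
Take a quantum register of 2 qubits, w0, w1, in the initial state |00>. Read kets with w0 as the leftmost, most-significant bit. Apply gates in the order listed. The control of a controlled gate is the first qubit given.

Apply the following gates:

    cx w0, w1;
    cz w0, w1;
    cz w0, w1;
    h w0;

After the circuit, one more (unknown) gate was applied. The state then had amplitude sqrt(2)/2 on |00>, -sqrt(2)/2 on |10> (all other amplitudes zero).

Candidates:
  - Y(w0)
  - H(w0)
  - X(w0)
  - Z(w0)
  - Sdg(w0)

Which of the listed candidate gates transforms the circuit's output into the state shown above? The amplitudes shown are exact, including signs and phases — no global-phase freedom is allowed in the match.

It was Z(w0) that produced the state shown.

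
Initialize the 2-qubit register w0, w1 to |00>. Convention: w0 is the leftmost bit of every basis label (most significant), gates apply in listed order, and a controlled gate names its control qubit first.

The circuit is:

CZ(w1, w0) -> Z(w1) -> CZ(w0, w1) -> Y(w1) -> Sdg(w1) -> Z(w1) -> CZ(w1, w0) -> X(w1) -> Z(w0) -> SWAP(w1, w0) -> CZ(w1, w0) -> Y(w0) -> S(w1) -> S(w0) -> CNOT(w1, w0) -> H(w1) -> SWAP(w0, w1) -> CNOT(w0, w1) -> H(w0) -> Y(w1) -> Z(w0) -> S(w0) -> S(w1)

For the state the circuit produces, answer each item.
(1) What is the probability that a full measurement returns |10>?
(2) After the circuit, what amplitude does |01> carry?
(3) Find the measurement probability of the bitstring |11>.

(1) Outcome |10> occurs with probability 1/4.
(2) The amplitude on |01> is -1/2.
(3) Outcome |11> occurs with probability 1/4.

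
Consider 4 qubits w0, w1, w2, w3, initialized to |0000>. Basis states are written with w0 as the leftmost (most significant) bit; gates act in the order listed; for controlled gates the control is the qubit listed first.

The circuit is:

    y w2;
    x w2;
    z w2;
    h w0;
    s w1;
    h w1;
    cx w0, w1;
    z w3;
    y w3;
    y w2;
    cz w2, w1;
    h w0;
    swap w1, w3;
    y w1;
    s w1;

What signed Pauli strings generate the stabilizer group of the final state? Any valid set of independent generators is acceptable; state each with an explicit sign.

The final state is stabilized by the group generated by -IIIX, +ZIII, +IZII, -IIZI; other independent generating sets are equally valid.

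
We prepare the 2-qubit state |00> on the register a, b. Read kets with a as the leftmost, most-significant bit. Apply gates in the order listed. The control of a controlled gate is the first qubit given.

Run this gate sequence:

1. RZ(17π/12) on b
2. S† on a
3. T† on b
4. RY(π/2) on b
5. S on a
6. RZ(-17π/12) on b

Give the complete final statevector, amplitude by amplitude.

The resulting statevector has amplitude sqrt(2)/2 on |00>, sqrt(2)*exp(7*I*pi/12)/2 on |01>, 0 on |10>, 0 on |11>.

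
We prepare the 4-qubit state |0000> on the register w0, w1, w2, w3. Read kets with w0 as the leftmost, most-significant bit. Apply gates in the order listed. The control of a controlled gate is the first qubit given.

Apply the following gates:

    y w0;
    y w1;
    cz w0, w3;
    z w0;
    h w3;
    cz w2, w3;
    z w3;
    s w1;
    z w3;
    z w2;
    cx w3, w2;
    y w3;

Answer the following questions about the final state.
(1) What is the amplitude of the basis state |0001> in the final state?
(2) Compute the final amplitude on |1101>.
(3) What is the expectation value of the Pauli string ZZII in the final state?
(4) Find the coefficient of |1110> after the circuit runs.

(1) |0001> carries amplitude 0 in the final state.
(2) The final state's coefficient on |1101> equals -sqrt(2)/2.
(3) The expectation value of ZZII is 1.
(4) The final state's coefficient on |1110> equals sqrt(2)/2.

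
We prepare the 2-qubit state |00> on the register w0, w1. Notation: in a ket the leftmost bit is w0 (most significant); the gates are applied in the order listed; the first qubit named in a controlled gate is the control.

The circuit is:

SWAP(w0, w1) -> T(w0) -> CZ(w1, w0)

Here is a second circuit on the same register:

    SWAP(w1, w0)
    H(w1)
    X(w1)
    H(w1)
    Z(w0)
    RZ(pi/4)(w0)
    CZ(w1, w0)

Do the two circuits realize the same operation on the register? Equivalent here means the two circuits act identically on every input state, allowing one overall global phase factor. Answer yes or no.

No: there is an input state on which the two circuits produce genuinely different outputs (not merely differing by a phase).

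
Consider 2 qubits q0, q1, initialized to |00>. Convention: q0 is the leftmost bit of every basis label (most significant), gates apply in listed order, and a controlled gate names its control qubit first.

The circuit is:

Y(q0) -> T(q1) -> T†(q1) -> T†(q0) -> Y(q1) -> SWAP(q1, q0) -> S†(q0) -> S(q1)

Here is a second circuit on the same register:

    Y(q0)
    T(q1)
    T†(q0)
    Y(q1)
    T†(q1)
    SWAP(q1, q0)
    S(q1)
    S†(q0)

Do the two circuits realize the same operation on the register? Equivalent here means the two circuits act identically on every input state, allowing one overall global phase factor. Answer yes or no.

No, they are not equivalent — no single phase factor reconciles the two unitaries.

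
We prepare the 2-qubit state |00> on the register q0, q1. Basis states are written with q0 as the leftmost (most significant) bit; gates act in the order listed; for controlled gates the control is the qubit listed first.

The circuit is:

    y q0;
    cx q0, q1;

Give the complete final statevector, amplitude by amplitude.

After the circuit, the state carries amplitude I on |11>, and 0 on every other basis state.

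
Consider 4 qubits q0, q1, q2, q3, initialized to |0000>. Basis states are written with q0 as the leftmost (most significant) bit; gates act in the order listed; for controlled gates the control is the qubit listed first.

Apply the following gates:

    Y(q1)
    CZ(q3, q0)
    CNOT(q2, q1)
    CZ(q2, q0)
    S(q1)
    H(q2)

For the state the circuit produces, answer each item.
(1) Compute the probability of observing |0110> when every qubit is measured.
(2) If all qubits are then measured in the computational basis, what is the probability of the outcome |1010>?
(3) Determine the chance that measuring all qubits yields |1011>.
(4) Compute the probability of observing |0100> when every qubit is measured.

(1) Outcome |0110> occurs with probability 1/2.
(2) Outcome |1010> occurs with probability 0.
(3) The probability of measuring |1011> is 0.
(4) The probability of measuring |0100> is 1/2.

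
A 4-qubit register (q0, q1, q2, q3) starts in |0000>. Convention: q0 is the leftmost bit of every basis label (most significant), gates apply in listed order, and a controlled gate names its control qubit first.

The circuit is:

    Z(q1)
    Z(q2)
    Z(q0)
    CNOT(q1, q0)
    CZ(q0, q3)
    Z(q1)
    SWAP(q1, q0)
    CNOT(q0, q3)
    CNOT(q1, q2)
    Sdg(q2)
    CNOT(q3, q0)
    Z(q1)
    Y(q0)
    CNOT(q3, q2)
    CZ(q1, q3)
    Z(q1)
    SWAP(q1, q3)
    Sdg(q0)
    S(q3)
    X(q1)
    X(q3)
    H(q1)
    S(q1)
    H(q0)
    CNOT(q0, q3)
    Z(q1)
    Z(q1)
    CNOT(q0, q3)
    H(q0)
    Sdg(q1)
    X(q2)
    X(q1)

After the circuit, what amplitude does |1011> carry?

|1011> carries amplitude -sqrt(2)/2 in the final state.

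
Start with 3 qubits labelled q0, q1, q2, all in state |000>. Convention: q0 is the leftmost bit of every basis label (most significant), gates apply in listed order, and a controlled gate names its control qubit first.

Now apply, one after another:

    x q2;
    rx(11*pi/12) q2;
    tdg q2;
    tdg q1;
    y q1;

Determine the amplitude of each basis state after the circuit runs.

The final amplitudes are sqrt(2 - sqrt(2))/4 + sqrt(3*sqrt(2) + 6)/4 on |010>, (-sqrt(6 - 3*sqrt(2))/4 + sqrt(sqrt(2) + 2)/4)*exp(I*pi/4) on |011>, and 0 on every other basis state.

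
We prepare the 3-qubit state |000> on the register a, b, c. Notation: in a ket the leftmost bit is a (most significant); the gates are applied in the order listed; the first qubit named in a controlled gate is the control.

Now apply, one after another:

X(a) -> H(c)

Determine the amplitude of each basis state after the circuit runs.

After the circuit, the state carries amplitude sqrt(2)/2 on |100>, sqrt(2)/2 on |101>, and 0 on every other basis state.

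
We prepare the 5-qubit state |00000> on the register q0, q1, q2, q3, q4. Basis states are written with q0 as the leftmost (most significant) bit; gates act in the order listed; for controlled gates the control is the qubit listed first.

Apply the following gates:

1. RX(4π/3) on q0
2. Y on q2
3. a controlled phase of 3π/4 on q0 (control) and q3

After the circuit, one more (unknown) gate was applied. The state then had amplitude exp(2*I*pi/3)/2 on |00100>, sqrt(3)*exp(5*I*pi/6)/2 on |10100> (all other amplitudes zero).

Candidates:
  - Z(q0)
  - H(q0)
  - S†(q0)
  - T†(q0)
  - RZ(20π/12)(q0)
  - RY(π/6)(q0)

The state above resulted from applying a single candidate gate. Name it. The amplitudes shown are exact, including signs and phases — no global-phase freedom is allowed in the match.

The applied gate was RZ(20π/12)(q0).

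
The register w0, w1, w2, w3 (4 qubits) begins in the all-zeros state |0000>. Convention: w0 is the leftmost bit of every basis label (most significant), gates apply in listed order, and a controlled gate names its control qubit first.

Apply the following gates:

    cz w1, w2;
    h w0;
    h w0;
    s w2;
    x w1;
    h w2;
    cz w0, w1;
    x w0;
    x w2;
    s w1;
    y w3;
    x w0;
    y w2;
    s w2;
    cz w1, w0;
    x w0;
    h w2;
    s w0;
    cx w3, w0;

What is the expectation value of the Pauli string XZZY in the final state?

The expectation value of XZZY is 0. Key observation: the block from step 2 through step 3 cancels to the identity and can be dropped.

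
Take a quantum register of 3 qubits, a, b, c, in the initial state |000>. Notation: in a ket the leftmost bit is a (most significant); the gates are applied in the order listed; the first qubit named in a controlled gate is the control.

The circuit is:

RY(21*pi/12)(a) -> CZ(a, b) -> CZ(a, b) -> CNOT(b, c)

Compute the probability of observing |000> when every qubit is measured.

Outcome |000> occurs with probability sqrt(2)/4 + 1/2. Key observation: the block from step 2 through step 3 cancels to the identity and can be dropped.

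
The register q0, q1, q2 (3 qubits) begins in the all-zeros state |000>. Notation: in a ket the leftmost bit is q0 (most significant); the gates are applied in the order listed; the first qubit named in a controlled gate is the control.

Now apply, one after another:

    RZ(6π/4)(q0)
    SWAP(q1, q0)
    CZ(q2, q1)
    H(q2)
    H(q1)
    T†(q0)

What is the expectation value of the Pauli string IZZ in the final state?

In the final state, IZZ has expectation 0.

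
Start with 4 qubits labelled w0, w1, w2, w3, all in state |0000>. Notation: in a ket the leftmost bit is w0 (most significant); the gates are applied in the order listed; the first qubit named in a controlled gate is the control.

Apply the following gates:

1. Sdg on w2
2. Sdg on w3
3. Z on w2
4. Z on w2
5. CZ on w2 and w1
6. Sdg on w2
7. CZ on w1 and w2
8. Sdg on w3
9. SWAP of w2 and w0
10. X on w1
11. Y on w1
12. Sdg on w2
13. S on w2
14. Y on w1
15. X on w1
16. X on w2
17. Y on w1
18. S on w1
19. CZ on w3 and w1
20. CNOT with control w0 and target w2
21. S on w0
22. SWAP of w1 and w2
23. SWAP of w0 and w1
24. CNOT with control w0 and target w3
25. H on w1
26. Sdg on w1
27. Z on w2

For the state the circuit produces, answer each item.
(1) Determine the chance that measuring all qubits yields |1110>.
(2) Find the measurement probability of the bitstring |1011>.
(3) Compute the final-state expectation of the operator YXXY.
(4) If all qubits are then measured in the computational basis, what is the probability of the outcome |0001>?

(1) The probability of measuring |1110> is 0. Key observation: steps 10-15 multiply out to the identity, so the circuit reduces to the remaining gates.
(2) Outcome |1011> occurs with probability 1/2.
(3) The expectation value of YXXY is 0.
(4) Outcome |0001> occurs with probability 0.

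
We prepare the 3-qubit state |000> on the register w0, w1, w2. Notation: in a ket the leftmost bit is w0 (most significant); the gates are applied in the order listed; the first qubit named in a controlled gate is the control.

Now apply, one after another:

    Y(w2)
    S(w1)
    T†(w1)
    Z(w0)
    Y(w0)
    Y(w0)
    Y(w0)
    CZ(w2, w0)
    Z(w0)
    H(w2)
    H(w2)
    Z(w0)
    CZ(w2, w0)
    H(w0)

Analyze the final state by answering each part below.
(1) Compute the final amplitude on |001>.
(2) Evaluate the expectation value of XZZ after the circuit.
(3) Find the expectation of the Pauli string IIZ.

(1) The amplitude on |001> is -sqrt(2)/2. Key observation: steps 8-13 multiply out to the identity, so the circuit reduces to the remaining gates.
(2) The expectation value of XZZ is 1.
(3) The observable IIZ averages to -1.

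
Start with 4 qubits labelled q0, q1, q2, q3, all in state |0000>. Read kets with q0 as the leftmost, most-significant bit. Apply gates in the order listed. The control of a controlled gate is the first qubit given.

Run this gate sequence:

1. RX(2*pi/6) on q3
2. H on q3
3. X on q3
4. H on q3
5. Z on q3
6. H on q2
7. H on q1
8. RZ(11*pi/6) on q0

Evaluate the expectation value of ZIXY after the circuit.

The observable ZIXY averages to -sqrt(3)/2. Key observation: the block from step 2 through step 5 cancels to the identity and can be dropped.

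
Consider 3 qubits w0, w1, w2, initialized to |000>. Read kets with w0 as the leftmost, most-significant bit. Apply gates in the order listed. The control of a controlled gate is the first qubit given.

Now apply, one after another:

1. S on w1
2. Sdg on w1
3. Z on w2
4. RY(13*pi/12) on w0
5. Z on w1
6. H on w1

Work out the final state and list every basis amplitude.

The resulting statevector has amplitude -sqrt(2*sqrt(2) + 4)/8 + sqrt(12 - 6*sqrt(2))/8 on |000>, 0 on |001>, -sqrt(2*sqrt(2) + 4)/8 + sqrt(12 - 6*sqrt(2))/8 on |010>, 0 on |011>, sqrt(4 - 2*sqrt(2))/8 + sqrt(6*sqrt(2) + 12)/8 on |100>, 0 on |101>, sqrt(4 - 2*sqrt(2))/8 + sqrt(6*sqrt(2) + 12)/8 on |110>, 0 on |111>.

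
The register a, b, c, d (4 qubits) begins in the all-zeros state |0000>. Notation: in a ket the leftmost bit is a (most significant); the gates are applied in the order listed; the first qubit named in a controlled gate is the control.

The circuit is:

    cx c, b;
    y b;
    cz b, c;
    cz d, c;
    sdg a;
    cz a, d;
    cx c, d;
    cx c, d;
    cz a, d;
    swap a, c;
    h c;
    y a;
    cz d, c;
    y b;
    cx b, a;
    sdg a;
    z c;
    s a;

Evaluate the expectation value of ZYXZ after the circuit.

The expectation value of ZYXZ is 0. Key observation: steps 6-9 multiply out to the identity, so the circuit reduces to the remaining gates.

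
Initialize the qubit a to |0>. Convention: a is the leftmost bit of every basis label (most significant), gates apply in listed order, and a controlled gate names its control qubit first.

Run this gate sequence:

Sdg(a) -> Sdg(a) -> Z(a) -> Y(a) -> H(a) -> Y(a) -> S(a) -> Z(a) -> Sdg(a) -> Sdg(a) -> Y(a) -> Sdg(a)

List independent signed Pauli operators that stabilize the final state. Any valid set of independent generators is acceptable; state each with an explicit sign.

The final state is stabilized by the group generated by +X; other independent generating sets are equally valid.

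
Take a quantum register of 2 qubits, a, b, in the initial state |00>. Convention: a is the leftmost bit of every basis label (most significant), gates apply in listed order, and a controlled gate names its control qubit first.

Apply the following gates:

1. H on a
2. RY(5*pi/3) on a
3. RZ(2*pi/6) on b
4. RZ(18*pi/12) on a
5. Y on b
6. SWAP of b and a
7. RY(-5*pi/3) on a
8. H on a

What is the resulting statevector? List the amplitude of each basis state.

After the circuit, the state carries amplitude -exp(7*I*pi/12)/4 on |00>, (-2 + sqrt(3))*exp(I*pi/12)/4 on |01>, (sqrt(3) + 2)*exp(7*I*pi/12)/4 on |10>, exp(I*pi/12)/4 on |11>.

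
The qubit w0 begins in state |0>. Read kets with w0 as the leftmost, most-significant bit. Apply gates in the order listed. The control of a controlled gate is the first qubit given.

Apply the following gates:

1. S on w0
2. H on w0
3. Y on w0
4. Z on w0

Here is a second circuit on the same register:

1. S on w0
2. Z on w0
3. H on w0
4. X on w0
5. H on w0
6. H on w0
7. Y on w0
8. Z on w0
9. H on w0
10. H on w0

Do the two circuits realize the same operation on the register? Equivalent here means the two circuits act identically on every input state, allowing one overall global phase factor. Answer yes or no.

Yes: on every input state the two circuits agree up to one overall phase factor.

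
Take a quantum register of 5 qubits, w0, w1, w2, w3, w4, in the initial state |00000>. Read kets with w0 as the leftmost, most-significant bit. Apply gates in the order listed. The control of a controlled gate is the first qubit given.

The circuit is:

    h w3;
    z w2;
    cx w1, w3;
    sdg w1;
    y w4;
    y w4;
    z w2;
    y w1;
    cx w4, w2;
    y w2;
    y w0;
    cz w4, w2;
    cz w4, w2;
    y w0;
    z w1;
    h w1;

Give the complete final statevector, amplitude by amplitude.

The resulting statevector has amplitude 1/2 on |00100>, 1/2 on |00110>, -1/2 on |01100>, -1/2 on |01110>, and 0 on every other basis state.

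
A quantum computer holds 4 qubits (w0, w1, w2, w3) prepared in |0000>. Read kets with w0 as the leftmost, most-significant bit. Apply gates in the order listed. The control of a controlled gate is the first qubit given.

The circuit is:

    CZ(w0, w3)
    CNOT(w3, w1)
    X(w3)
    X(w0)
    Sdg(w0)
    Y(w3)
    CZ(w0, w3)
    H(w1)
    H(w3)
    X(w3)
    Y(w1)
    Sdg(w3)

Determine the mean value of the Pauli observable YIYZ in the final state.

The expectation value of YIYZ is 0.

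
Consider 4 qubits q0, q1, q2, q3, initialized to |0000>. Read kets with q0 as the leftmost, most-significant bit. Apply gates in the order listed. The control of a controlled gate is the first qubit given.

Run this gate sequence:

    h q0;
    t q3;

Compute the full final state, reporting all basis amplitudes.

The resulting statevector has amplitude sqrt(2)/2 on |0000>, sqrt(2)/2 on |1000>, and 0 on every other basis state.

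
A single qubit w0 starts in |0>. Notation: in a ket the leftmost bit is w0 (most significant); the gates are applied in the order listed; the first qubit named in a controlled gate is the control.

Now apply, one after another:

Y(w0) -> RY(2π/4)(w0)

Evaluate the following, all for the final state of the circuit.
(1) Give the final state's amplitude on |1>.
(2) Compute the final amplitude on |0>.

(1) The final state's coefficient on |1> equals sqrt(2)*I/2.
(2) The final state's coefficient on |0> equals -sqrt(2)*I/2.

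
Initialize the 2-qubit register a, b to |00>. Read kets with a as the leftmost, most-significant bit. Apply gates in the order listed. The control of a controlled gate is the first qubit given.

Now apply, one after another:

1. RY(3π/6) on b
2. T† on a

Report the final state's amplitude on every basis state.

The final amplitudes are sqrt(2)/2 on |00>, sqrt(2)/2 on |01>, 0 on |10>, 0 on |11>.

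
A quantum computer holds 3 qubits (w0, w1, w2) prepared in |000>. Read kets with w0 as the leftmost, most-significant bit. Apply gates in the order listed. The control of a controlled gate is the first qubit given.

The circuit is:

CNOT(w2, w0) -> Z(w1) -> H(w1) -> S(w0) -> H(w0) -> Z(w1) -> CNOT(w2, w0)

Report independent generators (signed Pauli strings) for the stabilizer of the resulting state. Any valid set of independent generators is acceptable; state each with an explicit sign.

The stabilizer group can be generated by +XII, -IXI, +IIZ, among other valid generating sets.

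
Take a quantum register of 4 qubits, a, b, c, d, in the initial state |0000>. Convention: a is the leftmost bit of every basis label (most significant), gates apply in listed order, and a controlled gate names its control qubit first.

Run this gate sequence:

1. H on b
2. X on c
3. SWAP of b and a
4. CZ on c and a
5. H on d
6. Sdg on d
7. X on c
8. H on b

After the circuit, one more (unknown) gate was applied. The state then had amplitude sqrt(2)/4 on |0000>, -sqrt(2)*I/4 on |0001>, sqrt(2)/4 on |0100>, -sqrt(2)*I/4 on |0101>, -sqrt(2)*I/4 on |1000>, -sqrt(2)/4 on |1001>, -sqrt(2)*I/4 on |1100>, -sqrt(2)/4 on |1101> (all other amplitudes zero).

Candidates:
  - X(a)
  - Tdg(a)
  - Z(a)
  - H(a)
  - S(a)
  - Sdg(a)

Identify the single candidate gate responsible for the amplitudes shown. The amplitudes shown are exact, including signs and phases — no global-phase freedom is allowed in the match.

The applied gate was S(a).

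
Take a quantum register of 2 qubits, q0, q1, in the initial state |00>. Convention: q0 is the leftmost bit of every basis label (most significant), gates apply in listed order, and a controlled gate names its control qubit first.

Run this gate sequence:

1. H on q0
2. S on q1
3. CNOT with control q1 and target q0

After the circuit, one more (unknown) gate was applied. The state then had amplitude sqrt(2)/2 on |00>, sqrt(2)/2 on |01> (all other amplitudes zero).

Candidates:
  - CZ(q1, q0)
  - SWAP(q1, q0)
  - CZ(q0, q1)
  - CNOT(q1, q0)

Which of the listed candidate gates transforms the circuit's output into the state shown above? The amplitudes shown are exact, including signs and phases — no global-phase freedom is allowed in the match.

The applied gate was SWAP(q1, q0).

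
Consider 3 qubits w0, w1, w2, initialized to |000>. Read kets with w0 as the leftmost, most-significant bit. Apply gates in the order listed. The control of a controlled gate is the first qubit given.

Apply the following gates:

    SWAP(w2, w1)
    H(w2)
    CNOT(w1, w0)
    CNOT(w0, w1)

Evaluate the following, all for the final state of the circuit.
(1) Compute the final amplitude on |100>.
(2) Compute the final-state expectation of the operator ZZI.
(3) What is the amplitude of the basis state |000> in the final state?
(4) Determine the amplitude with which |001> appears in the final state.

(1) The final state's coefficient on |100> equals 0.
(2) The observable ZZI averages to 1.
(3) The final state's coefficient on |000> equals sqrt(2)/2.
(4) The amplitude on |001> is sqrt(2)/2.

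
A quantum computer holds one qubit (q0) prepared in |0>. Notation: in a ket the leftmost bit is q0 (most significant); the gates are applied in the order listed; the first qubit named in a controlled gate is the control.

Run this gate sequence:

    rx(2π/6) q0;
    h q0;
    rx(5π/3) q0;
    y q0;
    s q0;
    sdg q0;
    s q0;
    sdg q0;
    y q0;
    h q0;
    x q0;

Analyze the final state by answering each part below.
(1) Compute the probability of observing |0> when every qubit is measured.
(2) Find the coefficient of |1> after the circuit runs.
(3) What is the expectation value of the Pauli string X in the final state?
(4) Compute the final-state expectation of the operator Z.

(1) A full measurement returns |0> with probability 1/4. Key observation: gates 4-9 undo each other exactly, leaving only the rest of the circuit to track.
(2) The amplitude on |1> is -3/4 - sqrt(3)*I/4.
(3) The observable X averages to -3/4.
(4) The observable Z averages to -1/2.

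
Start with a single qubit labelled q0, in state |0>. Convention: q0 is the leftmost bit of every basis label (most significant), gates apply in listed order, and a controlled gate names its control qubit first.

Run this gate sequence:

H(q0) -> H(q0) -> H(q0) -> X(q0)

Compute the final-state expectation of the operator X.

The observable X averages to 1. Key observation: steps 2-3 multiply out to the identity, so the circuit reduces to the remaining gates.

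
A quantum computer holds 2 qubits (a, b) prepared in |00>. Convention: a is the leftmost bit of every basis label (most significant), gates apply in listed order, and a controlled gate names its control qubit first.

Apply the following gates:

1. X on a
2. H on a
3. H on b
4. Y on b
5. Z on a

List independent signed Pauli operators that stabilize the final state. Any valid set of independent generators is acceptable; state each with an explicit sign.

The stabilizer group can be generated by +XI, -IX, among other valid generating sets.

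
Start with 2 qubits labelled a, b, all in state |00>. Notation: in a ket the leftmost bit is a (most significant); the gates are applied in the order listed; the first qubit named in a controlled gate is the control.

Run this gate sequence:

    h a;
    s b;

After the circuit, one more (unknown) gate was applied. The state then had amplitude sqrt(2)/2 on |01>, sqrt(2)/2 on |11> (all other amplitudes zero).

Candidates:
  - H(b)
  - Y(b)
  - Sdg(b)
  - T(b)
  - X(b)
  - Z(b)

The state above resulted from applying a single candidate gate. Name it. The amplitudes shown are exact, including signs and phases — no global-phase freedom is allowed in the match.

The applied gate was X(b).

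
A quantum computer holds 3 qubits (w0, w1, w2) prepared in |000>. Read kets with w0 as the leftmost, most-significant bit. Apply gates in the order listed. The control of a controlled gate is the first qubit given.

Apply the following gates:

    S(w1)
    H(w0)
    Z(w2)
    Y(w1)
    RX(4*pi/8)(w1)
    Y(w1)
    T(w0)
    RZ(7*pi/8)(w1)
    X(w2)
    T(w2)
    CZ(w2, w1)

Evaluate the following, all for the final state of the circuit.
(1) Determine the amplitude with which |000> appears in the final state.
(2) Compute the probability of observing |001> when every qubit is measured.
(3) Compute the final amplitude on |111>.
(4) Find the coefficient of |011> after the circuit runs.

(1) The final state's coefficient on |000> equals 0.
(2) The probability of measuring |001> is 1/4.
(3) The final state's coefficient on |111> equals exp(7*I*pi/16)/2.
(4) The amplitude on |011> is exp(3*I*pi/16)/2.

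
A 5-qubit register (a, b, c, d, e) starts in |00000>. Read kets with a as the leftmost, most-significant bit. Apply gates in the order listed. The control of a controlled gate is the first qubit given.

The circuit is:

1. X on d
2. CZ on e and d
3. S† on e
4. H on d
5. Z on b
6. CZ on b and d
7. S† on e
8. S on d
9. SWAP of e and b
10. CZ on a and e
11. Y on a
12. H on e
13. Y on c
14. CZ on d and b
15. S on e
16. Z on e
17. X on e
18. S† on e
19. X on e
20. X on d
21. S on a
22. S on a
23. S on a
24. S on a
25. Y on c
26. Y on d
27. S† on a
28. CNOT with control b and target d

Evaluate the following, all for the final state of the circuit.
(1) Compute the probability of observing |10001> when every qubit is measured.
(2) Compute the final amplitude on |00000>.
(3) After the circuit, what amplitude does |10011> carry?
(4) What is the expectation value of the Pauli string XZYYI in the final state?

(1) Outcome |10001> occurs with probability 1/4.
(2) The final state's coefficient on |00000> equals 0.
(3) The final state's coefficient on |10011> equals -I/2.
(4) In the final state, XZYYI has expectation 0.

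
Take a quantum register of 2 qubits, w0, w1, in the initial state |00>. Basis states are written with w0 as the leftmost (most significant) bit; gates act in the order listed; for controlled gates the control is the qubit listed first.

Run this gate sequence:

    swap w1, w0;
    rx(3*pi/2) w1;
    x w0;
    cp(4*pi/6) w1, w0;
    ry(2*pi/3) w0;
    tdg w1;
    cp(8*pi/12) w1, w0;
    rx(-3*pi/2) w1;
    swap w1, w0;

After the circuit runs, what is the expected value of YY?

In the final state, YY has expectation -3/8.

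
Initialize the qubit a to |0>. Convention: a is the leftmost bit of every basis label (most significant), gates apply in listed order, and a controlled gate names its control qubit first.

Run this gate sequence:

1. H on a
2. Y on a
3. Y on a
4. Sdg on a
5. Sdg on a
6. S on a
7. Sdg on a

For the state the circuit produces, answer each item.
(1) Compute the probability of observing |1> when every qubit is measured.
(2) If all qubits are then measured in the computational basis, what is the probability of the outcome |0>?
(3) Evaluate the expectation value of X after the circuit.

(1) A full measurement returns |1> with probability 1/2. Key observation: steps 6-7 multiply out to the identity, so the circuit reduces to the remaining gates.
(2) A full measurement returns |0> with probability 1/2.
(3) In the final state, X has expectation -1.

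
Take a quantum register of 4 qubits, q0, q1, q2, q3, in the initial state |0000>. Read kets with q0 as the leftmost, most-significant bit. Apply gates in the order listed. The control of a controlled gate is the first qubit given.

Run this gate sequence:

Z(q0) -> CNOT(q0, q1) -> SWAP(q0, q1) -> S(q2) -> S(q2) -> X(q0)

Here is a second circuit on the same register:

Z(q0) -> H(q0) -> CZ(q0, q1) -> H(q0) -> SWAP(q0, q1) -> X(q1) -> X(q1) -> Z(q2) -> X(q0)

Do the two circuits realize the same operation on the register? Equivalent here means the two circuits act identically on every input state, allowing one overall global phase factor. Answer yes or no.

No, they are not equivalent — no single phase factor reconciles the two unitaries.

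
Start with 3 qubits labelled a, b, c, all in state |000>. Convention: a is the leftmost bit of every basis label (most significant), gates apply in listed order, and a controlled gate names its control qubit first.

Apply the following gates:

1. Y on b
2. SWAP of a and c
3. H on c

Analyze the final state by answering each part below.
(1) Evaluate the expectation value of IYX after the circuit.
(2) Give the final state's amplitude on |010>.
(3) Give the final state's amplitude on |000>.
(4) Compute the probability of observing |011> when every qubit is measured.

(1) The observable IYX averages to 0.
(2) The final state's coefficient on |010> equals sqrt(2)*I/2.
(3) The final state's coefficient on |000> equals 0.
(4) The probability of measuring |011> is 1/2.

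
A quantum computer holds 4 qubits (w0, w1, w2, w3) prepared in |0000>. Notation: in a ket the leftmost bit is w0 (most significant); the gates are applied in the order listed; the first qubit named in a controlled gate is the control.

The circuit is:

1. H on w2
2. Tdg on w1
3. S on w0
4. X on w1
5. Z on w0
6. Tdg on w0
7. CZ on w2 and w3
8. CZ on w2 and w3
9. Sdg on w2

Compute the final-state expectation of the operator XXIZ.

The observable XXIZ averages to 0. Key observation: steps 7-8 multiply out to the identity, so the circuit reduces to the remaining gates.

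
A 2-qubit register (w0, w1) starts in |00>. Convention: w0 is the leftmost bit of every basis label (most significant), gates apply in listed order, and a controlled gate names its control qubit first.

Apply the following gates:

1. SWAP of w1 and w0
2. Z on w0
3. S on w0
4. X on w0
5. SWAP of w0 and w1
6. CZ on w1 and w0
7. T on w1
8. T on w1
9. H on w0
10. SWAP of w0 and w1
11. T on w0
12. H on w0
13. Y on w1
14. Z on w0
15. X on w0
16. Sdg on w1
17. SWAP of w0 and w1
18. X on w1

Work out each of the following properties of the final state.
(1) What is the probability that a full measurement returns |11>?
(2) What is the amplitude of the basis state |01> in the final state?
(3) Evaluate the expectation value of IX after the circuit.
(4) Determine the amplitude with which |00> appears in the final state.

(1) A full measurement returns |11> with probability 1/4.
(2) |01> carries amplitude exp(I*pi/4)/2 in the final state.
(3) In the final state, IX has expectation 1.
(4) The final state's coefficient on |00> equals exp(I*pi/4)/2.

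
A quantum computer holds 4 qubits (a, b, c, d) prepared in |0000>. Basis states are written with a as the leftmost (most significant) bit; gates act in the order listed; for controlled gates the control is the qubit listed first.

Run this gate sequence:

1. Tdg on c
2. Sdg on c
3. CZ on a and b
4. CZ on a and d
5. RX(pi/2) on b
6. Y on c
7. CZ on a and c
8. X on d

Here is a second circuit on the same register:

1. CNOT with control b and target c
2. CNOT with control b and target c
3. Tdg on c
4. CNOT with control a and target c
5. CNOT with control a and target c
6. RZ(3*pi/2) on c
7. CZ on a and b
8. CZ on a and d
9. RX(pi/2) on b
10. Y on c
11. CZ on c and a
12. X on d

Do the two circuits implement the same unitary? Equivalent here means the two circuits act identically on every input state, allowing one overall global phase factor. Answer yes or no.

Yes, they are equivalent — the unitaries differ by at most a global phase.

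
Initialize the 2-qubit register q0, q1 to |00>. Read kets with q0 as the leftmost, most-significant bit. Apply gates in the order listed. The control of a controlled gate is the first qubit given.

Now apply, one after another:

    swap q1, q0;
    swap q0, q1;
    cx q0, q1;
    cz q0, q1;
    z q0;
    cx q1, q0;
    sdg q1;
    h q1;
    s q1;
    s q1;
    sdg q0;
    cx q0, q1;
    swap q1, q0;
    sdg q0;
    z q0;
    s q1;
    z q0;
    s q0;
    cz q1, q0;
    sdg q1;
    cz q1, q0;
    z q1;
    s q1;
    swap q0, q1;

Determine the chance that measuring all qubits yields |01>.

The probability of measuring |01> is 1/2.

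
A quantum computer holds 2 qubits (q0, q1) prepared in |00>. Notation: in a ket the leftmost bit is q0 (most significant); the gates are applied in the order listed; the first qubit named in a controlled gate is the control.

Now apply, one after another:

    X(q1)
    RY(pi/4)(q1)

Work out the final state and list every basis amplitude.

The final amplitudes are -sqrt(2 - sqrt(2))/2 on |00>, sqrt(sqrt(2) + 2)/2 on |01>, 0 on |10>, 0 on |11>.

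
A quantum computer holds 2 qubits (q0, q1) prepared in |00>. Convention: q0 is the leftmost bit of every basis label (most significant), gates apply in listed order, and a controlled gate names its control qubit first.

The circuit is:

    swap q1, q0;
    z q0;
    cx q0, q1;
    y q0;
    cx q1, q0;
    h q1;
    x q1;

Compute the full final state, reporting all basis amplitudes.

After the circuit, the state carries amplitude 0 on |00>, 0 on |01>, sqrt(2)*I/2 on |10>, sqrt(2)*I/2 on |11>.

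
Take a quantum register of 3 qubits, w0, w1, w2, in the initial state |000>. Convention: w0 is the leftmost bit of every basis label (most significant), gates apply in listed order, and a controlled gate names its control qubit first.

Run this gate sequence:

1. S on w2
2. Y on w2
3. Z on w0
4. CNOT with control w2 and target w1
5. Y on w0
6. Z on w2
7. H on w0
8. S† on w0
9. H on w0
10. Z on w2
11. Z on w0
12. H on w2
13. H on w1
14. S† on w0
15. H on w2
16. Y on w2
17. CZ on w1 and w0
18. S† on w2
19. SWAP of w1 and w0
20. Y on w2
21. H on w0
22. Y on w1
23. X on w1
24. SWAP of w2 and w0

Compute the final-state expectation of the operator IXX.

In the final state, IXX has expectation -1.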